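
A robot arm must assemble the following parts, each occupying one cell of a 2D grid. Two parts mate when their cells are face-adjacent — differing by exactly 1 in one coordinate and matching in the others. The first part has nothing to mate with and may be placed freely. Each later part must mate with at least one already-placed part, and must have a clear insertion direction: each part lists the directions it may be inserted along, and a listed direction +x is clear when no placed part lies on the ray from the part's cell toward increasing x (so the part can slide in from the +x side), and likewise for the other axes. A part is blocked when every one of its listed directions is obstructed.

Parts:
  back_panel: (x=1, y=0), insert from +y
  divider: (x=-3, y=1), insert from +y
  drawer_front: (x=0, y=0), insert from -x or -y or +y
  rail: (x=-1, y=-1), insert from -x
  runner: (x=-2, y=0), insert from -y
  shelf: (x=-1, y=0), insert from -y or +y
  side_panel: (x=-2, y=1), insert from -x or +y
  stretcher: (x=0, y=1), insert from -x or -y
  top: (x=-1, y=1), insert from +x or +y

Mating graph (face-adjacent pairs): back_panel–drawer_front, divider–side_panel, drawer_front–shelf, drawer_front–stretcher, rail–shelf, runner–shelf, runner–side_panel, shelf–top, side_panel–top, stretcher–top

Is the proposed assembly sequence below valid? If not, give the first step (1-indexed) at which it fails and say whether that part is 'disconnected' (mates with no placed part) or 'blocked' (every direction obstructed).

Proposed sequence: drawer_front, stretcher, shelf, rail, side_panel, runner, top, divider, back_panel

Invalid at step 5 (disconnected)

1. drawer_front@(0, 0) [-x clear] — {drawer_front}
2. stretcher@(0, 1) [-x clear] — {drawer_front, stretcher}
3. shelf@(-1, 0) [-y clear] — {drawer_front, shelf, stretcher}
4. rail@(-1, -1) [-x clear] — {drawer_front, rail, shelf, stretcher}
5. side_panel@(-2, 1) — no placed neighbour ⇒ disconnected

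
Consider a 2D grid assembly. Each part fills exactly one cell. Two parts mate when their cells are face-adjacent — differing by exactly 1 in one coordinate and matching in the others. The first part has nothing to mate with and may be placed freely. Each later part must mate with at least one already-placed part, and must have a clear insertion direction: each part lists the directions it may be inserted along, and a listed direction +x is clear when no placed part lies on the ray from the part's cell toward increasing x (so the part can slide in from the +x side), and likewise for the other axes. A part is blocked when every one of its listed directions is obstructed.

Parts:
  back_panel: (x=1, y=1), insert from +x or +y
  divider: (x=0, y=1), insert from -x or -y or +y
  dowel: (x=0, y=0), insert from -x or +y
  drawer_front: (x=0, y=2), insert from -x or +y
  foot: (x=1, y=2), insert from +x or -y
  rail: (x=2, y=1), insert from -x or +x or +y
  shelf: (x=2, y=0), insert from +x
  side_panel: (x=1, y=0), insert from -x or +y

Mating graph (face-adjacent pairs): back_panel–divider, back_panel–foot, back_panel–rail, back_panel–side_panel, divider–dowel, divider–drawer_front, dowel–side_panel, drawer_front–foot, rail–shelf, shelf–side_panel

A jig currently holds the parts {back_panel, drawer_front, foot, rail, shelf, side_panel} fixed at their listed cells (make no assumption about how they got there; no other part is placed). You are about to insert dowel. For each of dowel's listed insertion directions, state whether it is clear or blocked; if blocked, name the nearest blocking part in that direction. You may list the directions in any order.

+y: blocked by drawer_front; -x: clear

-x: ray from dowel(0, 0) has no placed part ⇒ clear
+y: nearest on ray is drawer_front@(0, 2) ⇒ blocked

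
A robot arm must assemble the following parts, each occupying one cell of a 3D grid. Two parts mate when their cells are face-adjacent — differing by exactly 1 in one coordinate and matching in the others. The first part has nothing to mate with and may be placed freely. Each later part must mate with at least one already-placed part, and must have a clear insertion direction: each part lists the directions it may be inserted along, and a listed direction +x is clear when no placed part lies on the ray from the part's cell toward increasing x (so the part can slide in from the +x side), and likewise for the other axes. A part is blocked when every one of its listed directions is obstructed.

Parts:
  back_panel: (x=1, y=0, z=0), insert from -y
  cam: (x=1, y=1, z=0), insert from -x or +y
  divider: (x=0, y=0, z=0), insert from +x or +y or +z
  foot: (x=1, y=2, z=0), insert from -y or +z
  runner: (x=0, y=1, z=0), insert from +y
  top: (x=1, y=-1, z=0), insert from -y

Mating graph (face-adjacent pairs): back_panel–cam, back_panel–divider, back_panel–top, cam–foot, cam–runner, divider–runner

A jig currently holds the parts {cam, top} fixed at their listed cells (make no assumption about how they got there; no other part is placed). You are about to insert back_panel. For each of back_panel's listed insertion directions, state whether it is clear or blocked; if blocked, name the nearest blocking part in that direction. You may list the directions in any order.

-y: blocked by top

-y: nearest on ray is top@(1, -1, 0) ⇒ blocked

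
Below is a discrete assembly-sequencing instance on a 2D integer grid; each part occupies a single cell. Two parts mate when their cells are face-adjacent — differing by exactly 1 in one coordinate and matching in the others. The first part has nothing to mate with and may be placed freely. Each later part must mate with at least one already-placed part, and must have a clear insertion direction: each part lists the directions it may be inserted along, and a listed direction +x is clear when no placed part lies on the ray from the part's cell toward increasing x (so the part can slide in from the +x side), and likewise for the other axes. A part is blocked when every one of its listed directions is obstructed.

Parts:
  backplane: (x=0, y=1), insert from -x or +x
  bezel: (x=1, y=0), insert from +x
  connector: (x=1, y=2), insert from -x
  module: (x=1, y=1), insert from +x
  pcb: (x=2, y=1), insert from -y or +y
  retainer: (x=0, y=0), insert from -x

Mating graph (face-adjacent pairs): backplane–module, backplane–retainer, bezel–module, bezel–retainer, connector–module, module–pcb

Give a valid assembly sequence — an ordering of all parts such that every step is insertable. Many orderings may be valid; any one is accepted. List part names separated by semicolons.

retainer; backplane; bezel; module; pcb; connector

1. retainer@(0, 0) [-x clear] — {retainer}
2. backplane@(0, 1) [-x clear] — {backplane, retainer}
3. bezel@(1, 0) [+x clear] — {backplane, bezel, retainer}
4. module@(1, 1) [+x clear] — {backplane, bezel, module, retainer}
5. pcb@(2, 1) [-y clear] — {backplane, bezel, module, pcb, retainer}
6. connector@(1, 2) [-x clear] — {backplane, bezel, connector, module, pcb, retainer}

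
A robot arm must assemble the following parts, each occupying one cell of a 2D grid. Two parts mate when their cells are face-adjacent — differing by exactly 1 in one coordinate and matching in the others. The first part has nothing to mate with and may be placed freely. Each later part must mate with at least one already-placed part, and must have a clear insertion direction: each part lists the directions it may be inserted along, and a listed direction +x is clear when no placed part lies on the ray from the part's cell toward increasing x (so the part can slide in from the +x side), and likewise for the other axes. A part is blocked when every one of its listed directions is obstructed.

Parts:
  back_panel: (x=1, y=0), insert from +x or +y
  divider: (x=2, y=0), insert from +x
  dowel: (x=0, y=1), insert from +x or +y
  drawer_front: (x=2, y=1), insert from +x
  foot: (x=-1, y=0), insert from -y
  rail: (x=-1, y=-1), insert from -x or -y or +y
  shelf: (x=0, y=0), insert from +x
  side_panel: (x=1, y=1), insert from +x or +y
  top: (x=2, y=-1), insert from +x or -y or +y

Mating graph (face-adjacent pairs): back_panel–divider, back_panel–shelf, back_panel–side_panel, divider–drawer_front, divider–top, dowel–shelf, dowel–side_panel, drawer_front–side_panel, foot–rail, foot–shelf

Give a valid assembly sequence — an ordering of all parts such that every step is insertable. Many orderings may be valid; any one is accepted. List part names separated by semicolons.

shelf; foot; rail; back_panel; divider; side_panel; top; drawer_front; dowel

1. shelf@(0, 0) [+x clear] — {shelf}
2. foot@(-1, 0) [-y clear] — {foot, shelf}
3. rail@(-1, -1) [-x clear] — {foot, rail, shelf}
4. back_panel@(1, 0) [+x clear] — {back_panel, foot, rail, shelf}
5. divider@(2, 0) [+x clear] — {back_panel, divider, foot, rail, shelf}
6. side_panel@(1, 1) [+x clear] — {back_panel, divider, foot, rail, shelf, side_panel}
7. top@(2, -1) [+x clear] — {back_panel, divider, foot, rail, shelf, side_panel, top}
8. drawer_front@(2, 1) [+x clear] — {back_panel, divider, drawer_front, foot, rail, shelf, side_panel, top}
9. dowel@(0, 1) [+y clear] — {back_panel, divider, dowel, drawer_front, foot, rail, shelf, side_panel, top}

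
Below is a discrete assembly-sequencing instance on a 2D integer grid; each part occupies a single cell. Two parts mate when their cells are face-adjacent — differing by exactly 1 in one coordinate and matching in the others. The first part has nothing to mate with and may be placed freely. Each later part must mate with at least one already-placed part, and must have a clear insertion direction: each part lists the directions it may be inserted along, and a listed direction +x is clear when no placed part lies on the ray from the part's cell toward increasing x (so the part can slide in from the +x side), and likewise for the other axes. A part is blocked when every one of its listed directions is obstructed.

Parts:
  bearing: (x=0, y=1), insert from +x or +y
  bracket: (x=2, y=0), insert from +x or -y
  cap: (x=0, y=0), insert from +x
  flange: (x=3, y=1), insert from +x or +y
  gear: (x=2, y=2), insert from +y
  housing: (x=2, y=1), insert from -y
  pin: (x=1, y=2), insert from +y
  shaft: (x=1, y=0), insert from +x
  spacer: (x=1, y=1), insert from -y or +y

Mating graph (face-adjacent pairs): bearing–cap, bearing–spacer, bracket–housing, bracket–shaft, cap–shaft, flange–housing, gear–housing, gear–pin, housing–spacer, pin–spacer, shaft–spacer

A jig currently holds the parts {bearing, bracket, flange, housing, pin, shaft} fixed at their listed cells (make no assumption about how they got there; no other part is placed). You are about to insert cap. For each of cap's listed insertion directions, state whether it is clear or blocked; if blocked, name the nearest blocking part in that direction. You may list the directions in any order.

+x: blocked by shaft

+x: nearest on ray is shaft@(1, 0) ⇒ blocked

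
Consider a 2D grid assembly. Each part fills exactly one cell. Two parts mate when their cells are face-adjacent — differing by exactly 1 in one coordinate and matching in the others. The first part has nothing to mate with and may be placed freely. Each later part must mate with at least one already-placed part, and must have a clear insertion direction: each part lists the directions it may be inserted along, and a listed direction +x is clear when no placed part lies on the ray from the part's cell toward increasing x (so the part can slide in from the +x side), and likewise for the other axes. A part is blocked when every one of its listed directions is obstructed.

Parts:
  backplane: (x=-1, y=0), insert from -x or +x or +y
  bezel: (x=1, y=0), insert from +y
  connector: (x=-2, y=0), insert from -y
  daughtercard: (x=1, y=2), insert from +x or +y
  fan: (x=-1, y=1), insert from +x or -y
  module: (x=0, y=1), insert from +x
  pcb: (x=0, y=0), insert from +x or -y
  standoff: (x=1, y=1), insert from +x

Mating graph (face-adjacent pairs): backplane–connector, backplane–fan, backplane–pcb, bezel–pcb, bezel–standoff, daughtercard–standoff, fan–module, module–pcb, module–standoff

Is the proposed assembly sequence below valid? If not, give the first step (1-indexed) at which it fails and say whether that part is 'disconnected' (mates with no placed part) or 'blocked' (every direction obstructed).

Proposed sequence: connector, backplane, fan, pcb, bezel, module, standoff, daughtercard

Valid

1. connector@(-2, 0) [-y clear] — {connector}
2. backplane@(-1, 0) [+x clear] — {backplane, connector}
3. fan@(-1, 1) [+x clear] — {backplane, connector, fan}
4. pcb@(0, 0) [+x clear] — {backplane, connector, fan, pcb}
5. bezel@(1, 0) [+y clear] — {backplane, bezel, connector, fan, pcb}
6. module@(0, 1) [+x clear] — {backplane, bezel, connector, fan, module, pcb}
7. standoff@(1, 1) [+x clear] — {backplane, bezel, connector, fan, module, pcb, standoff}
8. daughtercard@(1, 2) [+x clear] — {backplane, bezel, connector, daughtercard, fan, module, pcb, standoff}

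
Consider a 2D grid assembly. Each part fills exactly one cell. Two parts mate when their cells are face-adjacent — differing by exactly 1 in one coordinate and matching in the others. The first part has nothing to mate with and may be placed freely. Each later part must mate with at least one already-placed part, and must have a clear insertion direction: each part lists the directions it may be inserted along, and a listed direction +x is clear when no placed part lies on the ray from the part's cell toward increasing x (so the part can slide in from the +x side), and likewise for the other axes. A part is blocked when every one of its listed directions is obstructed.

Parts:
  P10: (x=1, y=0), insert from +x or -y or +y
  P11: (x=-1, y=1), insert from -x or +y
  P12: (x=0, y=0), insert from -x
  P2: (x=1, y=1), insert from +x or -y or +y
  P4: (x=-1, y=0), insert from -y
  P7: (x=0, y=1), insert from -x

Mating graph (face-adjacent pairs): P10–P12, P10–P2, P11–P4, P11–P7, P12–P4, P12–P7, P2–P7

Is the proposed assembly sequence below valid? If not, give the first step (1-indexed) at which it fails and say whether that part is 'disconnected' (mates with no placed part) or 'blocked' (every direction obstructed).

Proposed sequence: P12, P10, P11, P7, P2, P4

Invalid at step 3 (disconnected)

1. P12@(0, 0) [-x clear] — {P12}
2. P10@(1, 0) [+x clear] — {P10, P12}
3. P11@(-1, 1) — no placed neighbour ⇒ disconnected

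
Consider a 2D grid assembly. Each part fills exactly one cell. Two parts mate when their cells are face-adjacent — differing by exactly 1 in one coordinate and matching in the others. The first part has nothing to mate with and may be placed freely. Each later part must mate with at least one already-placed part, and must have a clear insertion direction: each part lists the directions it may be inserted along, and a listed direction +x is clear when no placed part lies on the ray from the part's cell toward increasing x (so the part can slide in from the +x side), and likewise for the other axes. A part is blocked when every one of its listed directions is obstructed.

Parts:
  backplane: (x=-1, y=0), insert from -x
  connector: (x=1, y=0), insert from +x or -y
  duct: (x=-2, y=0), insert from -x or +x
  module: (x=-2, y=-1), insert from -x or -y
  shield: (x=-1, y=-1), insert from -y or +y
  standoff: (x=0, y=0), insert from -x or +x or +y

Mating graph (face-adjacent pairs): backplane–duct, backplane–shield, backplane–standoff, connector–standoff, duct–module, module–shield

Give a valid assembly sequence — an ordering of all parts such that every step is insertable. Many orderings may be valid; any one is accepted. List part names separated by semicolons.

module; shield; backplane; standoff; connector; duct

1. module@(-2, -1) [-x clear] — {module}
2. shield@(-1, -1) [-y clear] — {module, shield}
3. backplane@(-1, 0) [-x clear] — {backplane, module, shield}
4. standoff@(0, 0) [+x clear] — {backplane, module, shield, standoff}
5. connector@(1, 0) [+x clear] — {backplane, connector, module, shield, standoff}
6. duct@(-2, 0) [-x clear] — {backplane, connector, duct, module, shield, standoff}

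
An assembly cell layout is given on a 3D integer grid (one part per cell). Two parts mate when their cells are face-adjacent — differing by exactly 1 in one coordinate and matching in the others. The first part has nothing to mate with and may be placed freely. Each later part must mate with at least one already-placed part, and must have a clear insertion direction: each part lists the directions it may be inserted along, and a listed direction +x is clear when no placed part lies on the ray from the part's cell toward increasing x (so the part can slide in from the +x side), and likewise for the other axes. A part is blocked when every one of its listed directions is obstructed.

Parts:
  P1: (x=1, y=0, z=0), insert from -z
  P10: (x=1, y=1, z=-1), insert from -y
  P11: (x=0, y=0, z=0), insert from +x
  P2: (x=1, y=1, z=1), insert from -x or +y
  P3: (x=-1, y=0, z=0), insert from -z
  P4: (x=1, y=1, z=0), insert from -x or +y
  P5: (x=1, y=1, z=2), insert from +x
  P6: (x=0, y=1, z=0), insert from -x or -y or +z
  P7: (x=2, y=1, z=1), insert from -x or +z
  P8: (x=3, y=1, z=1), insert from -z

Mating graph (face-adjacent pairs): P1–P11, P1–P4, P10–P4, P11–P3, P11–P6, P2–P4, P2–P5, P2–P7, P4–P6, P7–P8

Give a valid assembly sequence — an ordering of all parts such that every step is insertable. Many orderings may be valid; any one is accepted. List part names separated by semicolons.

1. P4@(1, 1, 0) [-x clear] — {P4}
2. P6@(0, 1, 0) [-x clear] — {P4, P6}
3. P11@(0, 0, 0) [+x clear] — {P11, P4, P6}
4. P3@(-1, 0, 0) [-z clear] — {P11, P3, P4, P6}
5. P2@(1, 1, 1) [-x clear] — {P11, P2, P3, P4, P6}
6. P7@(2, 1, 1) [+z clear] — {P11, P2, P3, P4, P6, P7}
7. P8@(3, 1, 1) [-z clear] — {P11, P2, P3, P4, P6, P7, P8}
8. P1@(1, 0, 0) [-z clear] — {P1, P11, P2, P3, P4, P6, P7, P8}
9. P5@(1, 1, 2) [+x clear] — {P1, P11, P2, P3, P4, P5, P6, P7, P8}
10. P10@(1, 1, -1) [-y clear] — {P1, P10, P11, P2, P3, P4, P5, P6, P7, P8}

P4; P6; P11; P3; P2; P7; P8; P1; P5; P10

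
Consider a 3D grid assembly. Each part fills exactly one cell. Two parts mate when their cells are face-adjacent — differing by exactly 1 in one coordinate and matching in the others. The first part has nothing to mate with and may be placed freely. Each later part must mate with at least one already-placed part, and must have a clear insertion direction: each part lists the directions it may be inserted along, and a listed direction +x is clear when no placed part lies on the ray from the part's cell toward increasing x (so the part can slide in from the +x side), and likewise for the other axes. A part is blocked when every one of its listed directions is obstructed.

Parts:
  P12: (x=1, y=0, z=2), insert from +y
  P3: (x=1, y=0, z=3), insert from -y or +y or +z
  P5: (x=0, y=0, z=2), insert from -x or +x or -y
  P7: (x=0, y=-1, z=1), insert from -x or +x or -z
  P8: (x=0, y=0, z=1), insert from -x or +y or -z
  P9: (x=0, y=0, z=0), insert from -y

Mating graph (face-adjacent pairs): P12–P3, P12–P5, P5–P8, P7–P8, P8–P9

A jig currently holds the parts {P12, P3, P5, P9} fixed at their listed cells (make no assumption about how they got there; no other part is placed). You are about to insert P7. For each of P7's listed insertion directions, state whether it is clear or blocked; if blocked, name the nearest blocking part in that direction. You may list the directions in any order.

-x: ray from P7(0, -1, 1) has no placed part ⇒ clear
+x: ray from P7(0, -1, 1) has no placed part ⇒ clear
-z: ray from P7(0, -1, 1) has no placed part ⇒ clear

+x: clear; -x: clear; -z: clear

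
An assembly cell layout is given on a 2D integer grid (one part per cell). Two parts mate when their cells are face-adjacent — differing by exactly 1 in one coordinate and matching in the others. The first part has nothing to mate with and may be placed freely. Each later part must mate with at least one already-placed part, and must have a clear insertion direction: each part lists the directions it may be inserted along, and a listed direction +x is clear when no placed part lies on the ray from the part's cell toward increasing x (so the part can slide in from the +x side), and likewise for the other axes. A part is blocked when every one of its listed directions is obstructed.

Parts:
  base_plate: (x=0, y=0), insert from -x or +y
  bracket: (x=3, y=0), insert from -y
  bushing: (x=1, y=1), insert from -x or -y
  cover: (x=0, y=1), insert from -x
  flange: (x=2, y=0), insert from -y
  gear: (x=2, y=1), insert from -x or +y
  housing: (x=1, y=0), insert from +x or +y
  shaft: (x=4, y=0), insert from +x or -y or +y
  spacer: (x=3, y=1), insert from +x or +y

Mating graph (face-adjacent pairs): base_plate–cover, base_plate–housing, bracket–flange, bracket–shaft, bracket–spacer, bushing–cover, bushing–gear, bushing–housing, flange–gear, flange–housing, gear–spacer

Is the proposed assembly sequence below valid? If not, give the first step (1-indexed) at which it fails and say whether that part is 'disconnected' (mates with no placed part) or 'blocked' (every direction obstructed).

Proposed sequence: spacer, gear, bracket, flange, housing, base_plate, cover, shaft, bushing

Invalid at step 9 (blocked)

1. spacer@(3, 1) [+x clear] — {spacer}
2. gear@(2, 1) [-x clear] — {gear, spacer}
3. bracket@(3, 0) [-y clear] — {bracket, gear, spacer}
4. flange@(2, 0) [-y clear] — {bracket, flange, gear, spacer}
5. housing@(1, 0) [+y clear] — {bracket, flange, gear, housing, spacer}
6. base_plate@(0, 0) [-x clear] — {base_plate, bracket, flange, gear, housing, spacer}
7. cover@(0, 1) [-x clear] — {base_plate, bracket, cover, flange, gear, housing, spacer}
8. shaft@(4, 0) [+x clear] — {base_plate, bracket, cover, flange, gear, housing, shaft, spacer}
9. bushing@(1, 1) — -x/-y all obstructed ⇒ blocked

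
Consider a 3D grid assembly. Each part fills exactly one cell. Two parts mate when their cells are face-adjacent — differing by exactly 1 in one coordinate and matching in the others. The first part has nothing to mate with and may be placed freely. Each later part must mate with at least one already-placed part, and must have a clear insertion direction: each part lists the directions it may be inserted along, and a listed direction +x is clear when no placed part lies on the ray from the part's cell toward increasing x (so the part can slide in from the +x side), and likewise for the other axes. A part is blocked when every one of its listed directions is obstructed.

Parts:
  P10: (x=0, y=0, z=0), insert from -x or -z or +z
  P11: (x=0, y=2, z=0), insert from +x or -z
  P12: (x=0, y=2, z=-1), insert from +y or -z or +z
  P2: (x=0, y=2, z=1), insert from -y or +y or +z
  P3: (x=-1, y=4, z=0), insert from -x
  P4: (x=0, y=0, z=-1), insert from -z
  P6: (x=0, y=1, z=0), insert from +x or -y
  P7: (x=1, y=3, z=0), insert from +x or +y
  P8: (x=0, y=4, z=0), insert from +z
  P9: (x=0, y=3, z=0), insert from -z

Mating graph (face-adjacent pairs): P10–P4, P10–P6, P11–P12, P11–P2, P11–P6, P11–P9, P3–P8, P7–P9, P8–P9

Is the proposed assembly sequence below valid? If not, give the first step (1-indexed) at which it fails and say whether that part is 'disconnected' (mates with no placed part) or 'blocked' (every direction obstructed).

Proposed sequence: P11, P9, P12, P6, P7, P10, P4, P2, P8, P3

Valid

1. P11@(0, 2, 0) [+x clear] — {P11}
2. P9@(0, 3, 0) [-z clear] — {P11, P9}
3. P12@(0, 2, -1) [+y clear] — {P11, P12, P9}
4. P6@(0, 1, 0) [+x clear] — {P11, P12, P6, P9}
5. P7@(1, 3, 0) [+x clear] — {P11, P12, P6, P7, P9}
6. P10@(0, 0, 0) [-x clear] — {P10, P11, P12, P6, P7, P9}
7. P4@(0, 0, -1) [-z clear] — {P10, P11, P12, P4, P6, P7, P9}
8. P2@(0, 2, 1) [-y clear] — {P10, P11, P12, P2, P4, P6, P7, P9}
9. P8@(0, 4, 0) [+z clear] — {P10, P11, P12, P2, P4, P6, P7, P8, P9}
10. P3@(-1, 4, 0) [-x clear] — {P10, P11, P12, P2, P3, P4, P6, P7, P8, P9}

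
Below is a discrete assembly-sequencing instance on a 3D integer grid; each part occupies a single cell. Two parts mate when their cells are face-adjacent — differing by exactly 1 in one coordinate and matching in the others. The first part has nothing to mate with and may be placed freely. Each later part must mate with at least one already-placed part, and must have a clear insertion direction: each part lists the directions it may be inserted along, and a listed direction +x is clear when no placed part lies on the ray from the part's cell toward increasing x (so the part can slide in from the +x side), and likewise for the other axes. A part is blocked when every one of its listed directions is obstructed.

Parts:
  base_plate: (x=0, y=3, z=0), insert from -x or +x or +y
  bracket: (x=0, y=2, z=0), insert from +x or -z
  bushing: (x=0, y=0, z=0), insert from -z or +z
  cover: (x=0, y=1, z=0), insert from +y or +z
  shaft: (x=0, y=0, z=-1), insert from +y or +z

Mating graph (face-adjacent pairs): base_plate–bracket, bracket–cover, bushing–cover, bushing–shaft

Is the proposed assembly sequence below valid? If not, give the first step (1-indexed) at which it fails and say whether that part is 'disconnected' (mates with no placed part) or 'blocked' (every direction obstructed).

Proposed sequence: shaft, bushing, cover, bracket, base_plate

Valid

1. shaft@(0, 0, -1) [+y clear] — {shaft}
2. bushing@(0, 0, 0) [+z clear] — {bushing, shaft}
3. cover@(0, 1, 0) [+y clear] — {bushing, cover, shaft}
4. bracket@(0, 2, 0) [+x clear] — {bracket, bushing, cover, shaft}
5. base_plate@(0, 3, 0) [-x clear] — {base_plate, bracket, bushing, cover, shaft}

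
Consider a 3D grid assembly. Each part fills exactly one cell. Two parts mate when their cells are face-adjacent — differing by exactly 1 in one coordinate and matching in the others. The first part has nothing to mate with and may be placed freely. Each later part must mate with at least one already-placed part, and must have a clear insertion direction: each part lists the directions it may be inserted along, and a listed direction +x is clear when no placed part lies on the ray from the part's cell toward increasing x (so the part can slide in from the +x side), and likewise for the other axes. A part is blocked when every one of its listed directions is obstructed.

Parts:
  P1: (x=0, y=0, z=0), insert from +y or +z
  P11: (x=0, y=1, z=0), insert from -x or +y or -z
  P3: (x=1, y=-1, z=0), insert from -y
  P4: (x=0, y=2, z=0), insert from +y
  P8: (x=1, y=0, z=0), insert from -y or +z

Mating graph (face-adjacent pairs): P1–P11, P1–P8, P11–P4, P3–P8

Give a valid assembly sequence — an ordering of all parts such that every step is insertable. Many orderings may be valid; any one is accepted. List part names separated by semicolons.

P3; P8; P1; P11; P4

1. P3@(1, -1, 0) [-y clear] — {P3}
2. P8@(1, 0, 0) [+z clear] — {P3, P8}
3. P1@(0, 0, 0) [+y clear] — {P1, P3, P8}
4. P11@(0, 1, 0) [-x clear] — {P1, P11, P3, P8}
5. P4@(0, 2, 0) [+y clear] — {P1, P11, P3, P4, P8}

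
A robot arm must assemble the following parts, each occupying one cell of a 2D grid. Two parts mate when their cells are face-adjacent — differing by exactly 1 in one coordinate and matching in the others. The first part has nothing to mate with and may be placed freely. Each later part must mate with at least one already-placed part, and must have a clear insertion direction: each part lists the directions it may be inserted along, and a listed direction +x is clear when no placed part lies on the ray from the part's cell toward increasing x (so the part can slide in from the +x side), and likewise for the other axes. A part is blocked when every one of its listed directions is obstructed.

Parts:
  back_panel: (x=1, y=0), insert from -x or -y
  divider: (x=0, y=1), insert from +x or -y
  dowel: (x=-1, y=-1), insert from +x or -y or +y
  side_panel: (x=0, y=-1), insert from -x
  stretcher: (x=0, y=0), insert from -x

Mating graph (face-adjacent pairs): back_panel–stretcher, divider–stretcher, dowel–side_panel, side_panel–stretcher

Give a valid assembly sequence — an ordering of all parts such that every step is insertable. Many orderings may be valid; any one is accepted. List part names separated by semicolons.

1. stretcher@(0, 0) [-x clear] — {stretcher}
2. side_panel@(0, -1) [-x clear] — {side_panel, stretcher}
3. back_panel@(1, 0) [-y clear] — {back_panel, side_panel, stretcher}
4. divider@(0, 1) [+x clear] — {back_panel, divider, side_panel, stretcher}
5. dowel@(-1, -1) [-y clear] — {back_panel, divider, dowel, side_panel, stretcher}

stretcher; side_panel; back_panel; divider; dowel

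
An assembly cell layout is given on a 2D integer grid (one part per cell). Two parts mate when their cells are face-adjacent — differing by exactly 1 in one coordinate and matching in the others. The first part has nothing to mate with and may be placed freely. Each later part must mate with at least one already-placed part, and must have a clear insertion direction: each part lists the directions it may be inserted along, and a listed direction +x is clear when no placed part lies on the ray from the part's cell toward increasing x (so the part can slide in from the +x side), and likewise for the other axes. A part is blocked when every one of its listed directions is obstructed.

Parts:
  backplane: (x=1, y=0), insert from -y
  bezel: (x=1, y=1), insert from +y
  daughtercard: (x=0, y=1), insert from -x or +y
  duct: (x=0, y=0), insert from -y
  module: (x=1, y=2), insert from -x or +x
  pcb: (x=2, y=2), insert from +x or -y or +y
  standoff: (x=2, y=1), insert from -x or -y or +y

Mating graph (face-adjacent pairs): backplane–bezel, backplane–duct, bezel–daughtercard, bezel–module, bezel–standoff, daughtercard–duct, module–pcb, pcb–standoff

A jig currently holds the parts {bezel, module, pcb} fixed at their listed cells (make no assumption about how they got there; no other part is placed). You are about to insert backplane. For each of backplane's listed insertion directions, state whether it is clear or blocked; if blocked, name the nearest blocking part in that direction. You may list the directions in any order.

-y: clear

-y: ray from backplane(1, 0) has no placed part ⇒ clear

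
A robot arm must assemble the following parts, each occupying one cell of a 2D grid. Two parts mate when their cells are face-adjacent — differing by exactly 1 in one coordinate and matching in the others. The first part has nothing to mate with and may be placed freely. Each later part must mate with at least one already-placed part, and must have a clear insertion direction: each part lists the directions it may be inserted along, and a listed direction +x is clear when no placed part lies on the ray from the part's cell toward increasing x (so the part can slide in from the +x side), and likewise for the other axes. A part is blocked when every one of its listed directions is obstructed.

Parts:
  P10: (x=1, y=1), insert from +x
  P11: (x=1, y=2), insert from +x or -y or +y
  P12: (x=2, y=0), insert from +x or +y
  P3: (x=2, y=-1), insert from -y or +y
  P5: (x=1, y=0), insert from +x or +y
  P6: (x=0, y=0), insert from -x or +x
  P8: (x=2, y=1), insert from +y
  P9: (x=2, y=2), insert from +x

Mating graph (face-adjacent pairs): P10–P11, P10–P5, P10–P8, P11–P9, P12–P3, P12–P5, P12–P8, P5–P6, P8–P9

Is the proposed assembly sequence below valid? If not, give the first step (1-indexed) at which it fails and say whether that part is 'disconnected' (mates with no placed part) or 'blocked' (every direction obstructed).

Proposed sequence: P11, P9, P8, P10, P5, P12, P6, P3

1. P11@(1, 2) [+x clear] — {P11}
2. P9@(2, 2) [+x clear] — {P11, P9}
3. P8@(2, 1) — +y all obstructed ⇒ blocked

Invalid at step 3 (blocked)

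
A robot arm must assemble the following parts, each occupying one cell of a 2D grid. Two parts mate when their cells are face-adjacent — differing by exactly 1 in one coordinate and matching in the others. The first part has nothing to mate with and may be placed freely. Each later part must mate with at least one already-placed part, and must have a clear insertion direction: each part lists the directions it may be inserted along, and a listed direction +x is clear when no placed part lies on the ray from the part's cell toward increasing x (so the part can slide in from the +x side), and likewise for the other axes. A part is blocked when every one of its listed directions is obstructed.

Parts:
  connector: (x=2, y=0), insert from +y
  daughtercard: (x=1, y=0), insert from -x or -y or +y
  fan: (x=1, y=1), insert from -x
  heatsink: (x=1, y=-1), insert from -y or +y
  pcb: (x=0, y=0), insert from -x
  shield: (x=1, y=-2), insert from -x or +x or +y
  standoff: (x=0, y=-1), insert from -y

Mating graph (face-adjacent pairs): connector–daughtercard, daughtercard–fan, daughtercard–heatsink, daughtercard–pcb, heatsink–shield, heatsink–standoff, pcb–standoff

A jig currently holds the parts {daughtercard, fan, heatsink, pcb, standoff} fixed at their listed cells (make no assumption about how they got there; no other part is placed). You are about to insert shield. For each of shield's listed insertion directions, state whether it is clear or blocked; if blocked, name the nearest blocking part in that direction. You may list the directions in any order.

-x: ray from shield(1, -2) has no placed part ⇒ clear
+x: ray from shield(1, -2) has no placed part ⇒ clear
+y: nearest on ray is heatsink@(1, -1) ⇒ blocked

+x: clear; +y: blocked by heatsink; -x: clear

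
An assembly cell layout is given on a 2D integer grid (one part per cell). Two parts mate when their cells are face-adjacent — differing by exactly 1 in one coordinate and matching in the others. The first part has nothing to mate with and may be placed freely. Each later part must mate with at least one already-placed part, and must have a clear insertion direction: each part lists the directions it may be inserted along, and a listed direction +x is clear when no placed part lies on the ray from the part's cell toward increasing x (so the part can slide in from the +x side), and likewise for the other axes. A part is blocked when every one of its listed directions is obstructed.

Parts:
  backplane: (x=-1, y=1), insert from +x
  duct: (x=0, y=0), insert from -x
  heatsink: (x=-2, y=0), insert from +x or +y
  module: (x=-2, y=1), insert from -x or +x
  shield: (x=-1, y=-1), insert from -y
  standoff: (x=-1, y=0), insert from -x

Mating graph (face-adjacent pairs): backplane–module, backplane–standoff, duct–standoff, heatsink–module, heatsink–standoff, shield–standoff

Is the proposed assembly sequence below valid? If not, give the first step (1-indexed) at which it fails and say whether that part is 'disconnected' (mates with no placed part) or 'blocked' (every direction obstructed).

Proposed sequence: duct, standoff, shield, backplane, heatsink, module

1. duct@(0, 0) [-x clear] — {duct}
2. standoff@(-1, 0) [-x clear] — {duct, standoff}
3. shield@(-1, -1) [-y clear] — {duct, shield, standoff}
4. backplane@(-1, 1) [+x clear] — {backplane, duct, shield, standoff}
5. heatsink@(-2, 0) [+y clear] — {backplane, duct, heatsink, shield, standoff}
6. module@(-2, 1) [-x clear] — {backplane, duct, heatsink, module, shield, standoff}

Valid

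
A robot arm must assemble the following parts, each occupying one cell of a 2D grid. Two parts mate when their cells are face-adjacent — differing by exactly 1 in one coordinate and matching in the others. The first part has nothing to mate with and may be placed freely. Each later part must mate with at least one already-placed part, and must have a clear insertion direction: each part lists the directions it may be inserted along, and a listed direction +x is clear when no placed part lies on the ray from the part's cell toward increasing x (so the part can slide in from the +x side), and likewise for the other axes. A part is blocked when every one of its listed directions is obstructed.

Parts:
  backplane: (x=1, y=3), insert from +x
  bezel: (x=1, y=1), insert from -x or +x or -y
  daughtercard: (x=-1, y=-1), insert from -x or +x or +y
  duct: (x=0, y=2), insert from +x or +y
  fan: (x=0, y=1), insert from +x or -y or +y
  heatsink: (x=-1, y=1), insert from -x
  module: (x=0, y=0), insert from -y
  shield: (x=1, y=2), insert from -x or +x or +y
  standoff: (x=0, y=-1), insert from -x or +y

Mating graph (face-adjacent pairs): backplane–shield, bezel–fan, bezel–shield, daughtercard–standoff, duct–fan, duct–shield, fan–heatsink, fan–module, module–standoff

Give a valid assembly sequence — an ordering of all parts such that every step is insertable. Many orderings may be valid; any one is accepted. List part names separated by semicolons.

heatsink; fan; module; standoff; bezel; duct; shield; backplane; daughtercard

1. heatsink@(-1, 1) [-x clear] — {heatsink}
2. fan@(0, 1) [+x clear] — {fan, heatsink}
3. module@(0, 0) [-y clear] — {fan, heatsink, module}
4. standoff@(0, -1) [-x clear] — {fan, heatsink, module, standoff}
5. bezel@(1, 1) [+x clear] — {bezel, fan, heatsink, module, standoff}
6. duct@(0, 2) [+x clear] — {bezel, duct, fan, heatsink, module, standoff}
7. shield@(1, 2) [+x clear] — {bezel, duct, fan, heatsink, module, shield, standoff}
8. backplane@(1, 3) [+x clear] — {backplane, bezel, duct, fan, heatsink, module, shield, standoff}
9. daughtercard@(-1, -1) [-x clear] — {backplane, bezel, daughtercard, duct, fan, heatsink, module, shield, standoff}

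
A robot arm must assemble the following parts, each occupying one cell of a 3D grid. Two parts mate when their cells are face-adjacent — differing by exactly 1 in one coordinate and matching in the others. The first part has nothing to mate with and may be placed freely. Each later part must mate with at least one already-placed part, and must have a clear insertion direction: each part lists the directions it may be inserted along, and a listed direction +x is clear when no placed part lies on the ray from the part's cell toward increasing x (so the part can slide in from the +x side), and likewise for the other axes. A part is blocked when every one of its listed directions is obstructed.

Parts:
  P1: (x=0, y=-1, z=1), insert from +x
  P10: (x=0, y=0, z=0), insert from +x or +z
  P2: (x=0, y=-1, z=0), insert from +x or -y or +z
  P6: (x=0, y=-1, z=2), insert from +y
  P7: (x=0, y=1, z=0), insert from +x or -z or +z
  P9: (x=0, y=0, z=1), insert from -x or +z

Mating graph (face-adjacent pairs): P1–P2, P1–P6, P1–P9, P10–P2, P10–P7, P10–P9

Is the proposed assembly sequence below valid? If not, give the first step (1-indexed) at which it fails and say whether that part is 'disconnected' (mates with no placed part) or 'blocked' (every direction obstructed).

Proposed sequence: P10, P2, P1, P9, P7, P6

1. P10@(0, 0, 0) [+x clear] — {P10}
2. P2@(0, -1, 0) [+x clear] — {P10, P2}
3. P1@(0, -1, 1) [+x clear] — {P1, P10, P2}
4. P9@(0, 0, 1) [-x clear] — {P1, P10, P2, P9}
5. P7@(0, 1, 0) [+x clear] — {P1, P10, P2, P7, P9}
6. P6@(0, -1, 2) [+y clear] — {P1, P10, P2, P6, P7, P9}

Valid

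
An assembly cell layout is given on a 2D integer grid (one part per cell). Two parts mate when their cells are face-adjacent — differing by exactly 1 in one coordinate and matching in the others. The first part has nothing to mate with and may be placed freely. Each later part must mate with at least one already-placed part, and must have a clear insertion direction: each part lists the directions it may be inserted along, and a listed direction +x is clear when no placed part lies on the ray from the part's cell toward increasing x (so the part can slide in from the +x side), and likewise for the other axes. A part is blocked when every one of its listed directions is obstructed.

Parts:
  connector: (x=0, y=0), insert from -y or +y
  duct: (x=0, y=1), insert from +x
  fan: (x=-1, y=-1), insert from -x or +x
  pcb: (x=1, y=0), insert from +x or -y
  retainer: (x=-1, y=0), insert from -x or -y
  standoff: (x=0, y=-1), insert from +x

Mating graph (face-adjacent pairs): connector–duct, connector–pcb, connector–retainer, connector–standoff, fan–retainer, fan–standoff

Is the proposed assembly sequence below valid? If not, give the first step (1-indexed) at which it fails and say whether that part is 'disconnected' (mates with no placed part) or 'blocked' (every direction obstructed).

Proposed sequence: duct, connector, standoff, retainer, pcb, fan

1. duct@(0, 1) [+x clear] — {duct}
2. connector@(0, 0) [-y clear] — {connector, duct}
3. standoff@(0, -1) [+x clear] — {connector, duct, standoff}
4. retainer@(-1, 0) [-x clear] — {connector, duct, retainer, standoff}
5. pcb@(1, 0) [+x clear] — {connector, duct, pcb, retainer, standoff}
6. fan@(-1, -1) [-x clear] — {connector, duct, fan, pcb, retainer, standoff}

Valid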